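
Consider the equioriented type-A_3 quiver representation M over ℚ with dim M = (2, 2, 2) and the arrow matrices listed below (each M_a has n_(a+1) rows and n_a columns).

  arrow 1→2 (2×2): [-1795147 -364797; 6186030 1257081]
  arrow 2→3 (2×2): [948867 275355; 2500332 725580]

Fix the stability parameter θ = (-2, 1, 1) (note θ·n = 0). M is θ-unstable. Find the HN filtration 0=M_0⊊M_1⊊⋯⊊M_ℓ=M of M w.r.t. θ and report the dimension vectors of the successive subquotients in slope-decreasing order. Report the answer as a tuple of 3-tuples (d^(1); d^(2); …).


Barcode: M ≅ I[1,2], I[1,3], I[3,3]. HN layers by μ_θ (2 steps, strictly decreasing):
  μ^(1)=1; μ^(2)=-2

((0, 2, 2); (2, 0, 0))


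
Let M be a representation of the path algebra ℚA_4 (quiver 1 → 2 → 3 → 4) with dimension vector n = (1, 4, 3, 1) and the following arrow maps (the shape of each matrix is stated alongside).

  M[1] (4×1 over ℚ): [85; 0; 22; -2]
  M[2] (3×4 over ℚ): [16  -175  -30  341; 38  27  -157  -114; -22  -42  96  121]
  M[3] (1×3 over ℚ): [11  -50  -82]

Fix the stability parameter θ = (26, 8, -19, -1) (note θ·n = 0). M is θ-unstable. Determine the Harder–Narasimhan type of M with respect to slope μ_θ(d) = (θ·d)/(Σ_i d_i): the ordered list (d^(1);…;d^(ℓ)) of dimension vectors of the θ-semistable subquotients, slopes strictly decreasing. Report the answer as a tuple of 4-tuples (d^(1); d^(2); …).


Via rank(M_{q-1}∘⋯∘M_p): M ≅ I[1,4], I[2,2], I[2,3]^2.
μ_θ-semistable layers: μ^(1)=8; μ^(2)=7/2; μ^(3)=-11/2

((0, 1, 0, 0); (1, 1, 1, 1); (0, 2, 2, 0))


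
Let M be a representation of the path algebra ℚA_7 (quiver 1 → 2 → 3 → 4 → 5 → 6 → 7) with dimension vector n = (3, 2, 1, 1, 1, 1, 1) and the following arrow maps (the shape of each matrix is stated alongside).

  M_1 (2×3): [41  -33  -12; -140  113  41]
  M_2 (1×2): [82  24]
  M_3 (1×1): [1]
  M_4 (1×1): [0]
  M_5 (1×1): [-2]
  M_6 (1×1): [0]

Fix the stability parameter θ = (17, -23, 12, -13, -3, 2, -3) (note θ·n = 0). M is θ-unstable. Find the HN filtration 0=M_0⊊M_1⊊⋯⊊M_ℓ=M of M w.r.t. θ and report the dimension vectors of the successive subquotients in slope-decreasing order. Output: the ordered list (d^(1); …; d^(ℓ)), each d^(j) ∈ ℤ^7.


Interval decomposition of M: I[1,1], I[1,2], I[1,4], I[5,6], I[7,7].
HN type (ℓ=4): μ^(1)=17; μ^(2)=2; μ^(3)=-1/2; μ^(4)=-3

((1, 0, 0, 0, 0, 0, 0); (0, 0, 0, 0, 0, 1, 0); (0, 0, 1, 1, 0, 0, 0); (2, 2, 0, 0, 1, 0, 1))


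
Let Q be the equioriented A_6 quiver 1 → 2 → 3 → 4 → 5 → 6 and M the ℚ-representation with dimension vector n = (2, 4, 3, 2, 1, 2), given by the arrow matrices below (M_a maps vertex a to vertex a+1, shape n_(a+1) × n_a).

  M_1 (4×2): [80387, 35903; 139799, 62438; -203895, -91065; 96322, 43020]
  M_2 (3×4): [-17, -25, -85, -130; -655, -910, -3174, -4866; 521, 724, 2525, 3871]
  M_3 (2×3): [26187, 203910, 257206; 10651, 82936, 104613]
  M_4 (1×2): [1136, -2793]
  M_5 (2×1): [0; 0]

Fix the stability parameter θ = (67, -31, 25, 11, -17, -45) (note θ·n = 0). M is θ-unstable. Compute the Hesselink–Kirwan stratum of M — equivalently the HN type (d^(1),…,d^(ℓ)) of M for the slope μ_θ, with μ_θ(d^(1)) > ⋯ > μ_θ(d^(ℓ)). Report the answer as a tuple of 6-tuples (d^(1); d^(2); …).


Barcode: M ≅ I[1,4], I[1,5], I[2,2], I[2,3], I[6,6]^2. HN layers by μ_θ (5 steps, strictly decreasing):
  μ^(1)=25; μ^(2)=18; μ^(3)=11; μ^(4)=-31; μ^(5)=-45

((0, 0, 1, 0, 0, 0); (1, 1, 1, 1, 0, 0); (1, 1, 1, 1, 1, 0); (0, 2, 0, 0, 0, 0); (0, 0, 0, 0, 0, 2))


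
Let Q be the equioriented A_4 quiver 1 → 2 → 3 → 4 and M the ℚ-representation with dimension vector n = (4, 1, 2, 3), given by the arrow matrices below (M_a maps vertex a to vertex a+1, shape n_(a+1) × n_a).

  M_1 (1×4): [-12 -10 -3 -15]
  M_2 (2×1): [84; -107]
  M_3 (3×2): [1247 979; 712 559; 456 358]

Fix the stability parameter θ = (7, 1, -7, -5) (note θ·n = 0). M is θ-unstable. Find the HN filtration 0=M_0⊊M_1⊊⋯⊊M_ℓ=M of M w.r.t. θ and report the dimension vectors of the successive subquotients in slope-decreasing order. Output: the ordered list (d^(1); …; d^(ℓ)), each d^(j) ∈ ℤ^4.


Interval decomposition of M: I[1,1]^3, I[1,4], I[3,4], I[4,4].
HN type (ℓ=4): μ^(1)=7; μ^(2)=-1; μ^(3)=-5; μ^(4)=-7

((3, 0, 0, 0); (1, 1, 1, 1); (0, 0, 0, 2); (0, 0, 1, 0))


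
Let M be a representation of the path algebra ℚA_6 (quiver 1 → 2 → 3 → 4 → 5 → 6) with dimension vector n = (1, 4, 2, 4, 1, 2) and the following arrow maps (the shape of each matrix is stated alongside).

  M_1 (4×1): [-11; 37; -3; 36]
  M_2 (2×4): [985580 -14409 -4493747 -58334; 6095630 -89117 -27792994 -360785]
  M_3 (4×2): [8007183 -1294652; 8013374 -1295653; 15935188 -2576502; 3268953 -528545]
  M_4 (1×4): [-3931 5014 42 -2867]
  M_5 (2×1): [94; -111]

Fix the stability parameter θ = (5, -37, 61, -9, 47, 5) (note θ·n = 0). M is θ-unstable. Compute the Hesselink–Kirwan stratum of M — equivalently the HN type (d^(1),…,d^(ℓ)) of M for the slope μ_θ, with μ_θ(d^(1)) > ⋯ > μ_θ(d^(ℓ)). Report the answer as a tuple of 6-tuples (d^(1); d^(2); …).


Interval decomposition of M: I[1,6], I[2,2]^2, I[2,4], I[4,4]^2, I[6,6].
HN type (ℓ=5): μ^(1)=26; μ^(2)=5; μ^(3)=-9; μ^(4)=-16; μ^(5)=-37

((0, 0, 2, 2, 1, 1); (0, 0, 0, 0, 0, 1); (0, 0, 0, 2, 0, 0); (1, 1, 0, 0, 0, 0); (0, 3, 0, 0, 0, 0))


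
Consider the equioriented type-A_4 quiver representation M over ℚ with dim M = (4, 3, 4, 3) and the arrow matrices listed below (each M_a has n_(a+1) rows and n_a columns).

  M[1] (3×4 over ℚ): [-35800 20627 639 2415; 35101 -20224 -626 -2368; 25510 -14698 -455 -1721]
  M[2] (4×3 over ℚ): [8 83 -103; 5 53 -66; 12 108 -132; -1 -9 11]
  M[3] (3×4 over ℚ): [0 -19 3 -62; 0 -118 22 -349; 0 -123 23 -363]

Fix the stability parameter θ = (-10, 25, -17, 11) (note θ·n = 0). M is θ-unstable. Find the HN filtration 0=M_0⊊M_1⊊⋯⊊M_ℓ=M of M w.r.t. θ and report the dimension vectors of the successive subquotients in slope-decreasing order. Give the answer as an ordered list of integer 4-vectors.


Via rank(M_{q-1}∘⋯∘M_p): M ≅ I[1,1], I[1,3], I[1,4]^2, I[3,4].
μ_θ-semistable layers: μ^(1)=11; μ^(2)=4; μ^(3)=-10; μ^(4)=-17

((0, 0, 0, 3); (0, 3, 3, 0); (4, 0, 0, 0); (0, 0, 1, 0))


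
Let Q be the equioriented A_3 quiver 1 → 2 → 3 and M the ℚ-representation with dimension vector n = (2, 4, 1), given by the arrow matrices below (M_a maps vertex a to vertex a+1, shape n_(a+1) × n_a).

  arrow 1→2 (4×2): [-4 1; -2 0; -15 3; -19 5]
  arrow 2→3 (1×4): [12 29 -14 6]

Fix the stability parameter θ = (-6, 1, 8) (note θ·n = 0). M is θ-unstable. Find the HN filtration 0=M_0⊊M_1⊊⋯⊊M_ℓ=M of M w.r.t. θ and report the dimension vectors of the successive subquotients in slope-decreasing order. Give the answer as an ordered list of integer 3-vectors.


Barcode: M ≅ I[1,2], I[1,3], I[2,2]^2. HN layers by μ_θ (3 steps, strictly decreasing):
  μ^(1)=8; μ^(2)=1; μ^(3)=-6

((0, 0, 1); (0, 4, 0); (2, 0, 0))


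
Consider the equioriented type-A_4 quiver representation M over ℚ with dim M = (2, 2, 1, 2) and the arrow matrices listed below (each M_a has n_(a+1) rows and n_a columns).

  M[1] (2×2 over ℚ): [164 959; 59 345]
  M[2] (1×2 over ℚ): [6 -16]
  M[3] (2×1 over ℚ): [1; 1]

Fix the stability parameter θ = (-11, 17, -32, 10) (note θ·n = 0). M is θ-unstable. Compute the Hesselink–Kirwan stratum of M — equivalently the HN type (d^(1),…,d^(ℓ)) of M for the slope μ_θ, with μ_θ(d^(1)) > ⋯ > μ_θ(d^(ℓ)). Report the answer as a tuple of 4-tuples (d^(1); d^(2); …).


Interval decomposition of M: I[1,2], I[1,4], I[4,4].
HN type (ℓ=4): μ^(1)=17; μ^(2)=10; μ^(3)=-15/2; μ^(4)=-11

((0, 1, 0, 0); (0, 0, 0, 2); (0, 1, 1, 0); (2, 0, 0, 0))


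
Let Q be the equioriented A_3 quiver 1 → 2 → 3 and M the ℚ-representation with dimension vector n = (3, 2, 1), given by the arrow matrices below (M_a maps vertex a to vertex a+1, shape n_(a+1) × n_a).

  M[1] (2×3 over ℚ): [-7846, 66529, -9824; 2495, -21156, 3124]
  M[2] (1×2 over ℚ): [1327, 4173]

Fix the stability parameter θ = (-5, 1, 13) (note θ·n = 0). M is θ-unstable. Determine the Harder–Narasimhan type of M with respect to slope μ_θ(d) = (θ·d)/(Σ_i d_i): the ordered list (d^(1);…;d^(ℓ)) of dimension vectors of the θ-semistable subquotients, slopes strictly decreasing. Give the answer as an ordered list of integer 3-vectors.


Interval decomposition of M: I[1,1], I[1,2], I[1,3].
HN type (ℓ=3): μ^(1)=13; μ^(2)=1; μ^(3)=-5

((0, 0, 1); (0, 2, 0); (3, 0, 0))


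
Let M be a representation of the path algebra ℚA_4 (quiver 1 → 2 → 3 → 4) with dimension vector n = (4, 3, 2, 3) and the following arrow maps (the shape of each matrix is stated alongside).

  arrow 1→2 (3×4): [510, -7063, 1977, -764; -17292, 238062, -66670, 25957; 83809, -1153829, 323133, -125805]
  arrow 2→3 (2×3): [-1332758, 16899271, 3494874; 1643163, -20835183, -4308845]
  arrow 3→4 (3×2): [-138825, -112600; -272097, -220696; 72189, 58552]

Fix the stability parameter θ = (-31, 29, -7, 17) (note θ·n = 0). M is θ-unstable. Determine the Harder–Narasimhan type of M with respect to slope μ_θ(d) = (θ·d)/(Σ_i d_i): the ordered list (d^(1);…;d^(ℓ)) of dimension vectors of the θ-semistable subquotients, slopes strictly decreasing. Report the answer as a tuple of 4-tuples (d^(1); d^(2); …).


Via rank(M_{q-1}∘⋯∘M_p): M ≅ I[1,1], I[1,2], I[1,3], I[1,4], I[4,4]^2.
μ_θ-semistable layers: μ^(1)=29; μ^(2)=17; μ^(3)=11; μ^(4)=-31

((0, 1, 0, 0); (0, 0, 0, 3); (0, 2, 2, 0); (4, 0, 0, 0))


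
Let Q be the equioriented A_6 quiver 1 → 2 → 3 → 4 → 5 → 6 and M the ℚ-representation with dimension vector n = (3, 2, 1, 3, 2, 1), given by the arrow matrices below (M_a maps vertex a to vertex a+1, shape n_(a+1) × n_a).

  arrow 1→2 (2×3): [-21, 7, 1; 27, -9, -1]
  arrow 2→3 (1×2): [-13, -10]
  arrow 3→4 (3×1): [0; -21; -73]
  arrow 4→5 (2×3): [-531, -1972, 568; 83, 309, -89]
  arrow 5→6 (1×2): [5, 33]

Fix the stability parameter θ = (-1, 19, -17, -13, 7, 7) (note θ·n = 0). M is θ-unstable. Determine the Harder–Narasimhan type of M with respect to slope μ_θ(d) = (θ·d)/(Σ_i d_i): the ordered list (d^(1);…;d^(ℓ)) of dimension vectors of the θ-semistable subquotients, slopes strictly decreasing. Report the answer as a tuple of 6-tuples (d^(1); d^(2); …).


Barcode: M ≅ I[1,1], I[1,2], I[1,6], I[4,4], I[4,5]. HN layers by μ_θ (5 steps, strictly decreasing):
  μ^(1)=19; μ^(2)=7; μ^(3)=-1; μ^(4)=-3; μ^(5)=-13

((0, 1, 0, 0, 0, 0); (0, 0, 0, 0, 2, 1); (2, 0, 0, 0, 0, 0); (1, 1, 1, 1, 0, 0); (0, 0, 0, 2, 0, 0))


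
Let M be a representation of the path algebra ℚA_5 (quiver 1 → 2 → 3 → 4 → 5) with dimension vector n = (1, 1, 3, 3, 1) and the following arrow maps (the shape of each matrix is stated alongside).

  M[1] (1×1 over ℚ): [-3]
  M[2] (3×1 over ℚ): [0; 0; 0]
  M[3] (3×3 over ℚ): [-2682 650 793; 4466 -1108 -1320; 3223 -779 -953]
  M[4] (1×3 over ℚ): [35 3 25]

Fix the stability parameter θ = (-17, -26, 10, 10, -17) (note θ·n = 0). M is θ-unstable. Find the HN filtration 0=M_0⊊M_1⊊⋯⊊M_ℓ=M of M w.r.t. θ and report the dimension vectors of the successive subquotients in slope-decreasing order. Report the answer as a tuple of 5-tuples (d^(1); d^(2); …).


Via rank(M_{q-1}∘⋯∘M_p): M ≅ I[1,2], I[3,4]^2, I[3,5].
μ_θ-semistable layers: μ^(1)=10; μ^(2)=1; μ^(3)=-43/2

((0, 0, 2, 2, 0); (0, 0, 1, 1, 1); (1, 1, 0, 0, 0))


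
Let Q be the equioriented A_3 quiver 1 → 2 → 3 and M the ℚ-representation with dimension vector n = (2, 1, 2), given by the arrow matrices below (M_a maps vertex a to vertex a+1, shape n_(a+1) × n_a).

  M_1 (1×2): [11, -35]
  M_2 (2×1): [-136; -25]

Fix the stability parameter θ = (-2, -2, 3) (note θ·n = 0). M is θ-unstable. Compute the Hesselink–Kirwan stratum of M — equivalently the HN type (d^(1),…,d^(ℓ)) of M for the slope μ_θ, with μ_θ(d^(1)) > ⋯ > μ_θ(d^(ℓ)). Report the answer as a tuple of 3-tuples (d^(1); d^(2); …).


Interval decomposition of M: I[1,1], I[1,3], I[3,3].
HN type (ℓ=2): μ^(1)=3; μ^(2)=-2

((0, 0, 2); (2, 1, 0))


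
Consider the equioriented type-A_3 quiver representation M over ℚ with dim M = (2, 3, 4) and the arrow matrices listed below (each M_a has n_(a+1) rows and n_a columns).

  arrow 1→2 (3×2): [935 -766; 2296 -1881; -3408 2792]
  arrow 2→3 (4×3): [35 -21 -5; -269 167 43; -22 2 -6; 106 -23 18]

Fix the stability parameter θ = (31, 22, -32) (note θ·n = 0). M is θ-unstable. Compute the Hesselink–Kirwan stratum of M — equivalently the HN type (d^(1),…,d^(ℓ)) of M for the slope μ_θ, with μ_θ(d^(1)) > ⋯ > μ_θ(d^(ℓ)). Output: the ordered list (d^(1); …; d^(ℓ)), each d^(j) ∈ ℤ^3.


Interval decomposition of M: I[1,3]^2, I[2,2], I[3,3]^2.
HN type (ℓ=3): μ^(1)=22; μ^(2)=7; μ^(3)=-32

((0, 1, 0); (2, 2, 2); (0, 0, 2))


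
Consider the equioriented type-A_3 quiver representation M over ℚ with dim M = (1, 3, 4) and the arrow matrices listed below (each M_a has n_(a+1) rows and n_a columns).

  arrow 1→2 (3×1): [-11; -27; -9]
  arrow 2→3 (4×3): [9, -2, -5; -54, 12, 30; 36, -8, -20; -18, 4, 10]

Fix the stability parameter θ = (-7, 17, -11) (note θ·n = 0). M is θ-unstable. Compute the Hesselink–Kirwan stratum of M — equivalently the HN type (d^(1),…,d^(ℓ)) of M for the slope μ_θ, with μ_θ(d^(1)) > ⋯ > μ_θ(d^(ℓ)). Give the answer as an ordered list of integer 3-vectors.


Interval decomposition of M: I[1,2], I[2,2], I[2,3], I[3,3]^3.
HN type (ℓ=4): μ^(1)=17; μ^(2)=3; μ^(3)=-7; μ^(4)=-11

((0, 2, 0); (0, 1, 1); (1, 0, 0); (0, 0, 3))


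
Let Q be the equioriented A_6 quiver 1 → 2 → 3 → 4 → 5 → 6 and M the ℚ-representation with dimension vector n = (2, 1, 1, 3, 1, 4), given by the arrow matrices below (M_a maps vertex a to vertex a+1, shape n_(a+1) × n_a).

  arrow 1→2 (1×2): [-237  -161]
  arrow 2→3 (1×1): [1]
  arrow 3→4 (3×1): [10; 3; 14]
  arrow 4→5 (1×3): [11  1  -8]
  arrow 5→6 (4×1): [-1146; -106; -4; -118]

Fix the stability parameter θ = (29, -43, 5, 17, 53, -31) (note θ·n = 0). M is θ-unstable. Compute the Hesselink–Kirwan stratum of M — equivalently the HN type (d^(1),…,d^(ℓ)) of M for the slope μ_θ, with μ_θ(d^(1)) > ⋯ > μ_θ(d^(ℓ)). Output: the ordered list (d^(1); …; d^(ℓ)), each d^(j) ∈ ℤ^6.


Interval decomposition of M: I[1,1], I[1,6], I[4,4]^2, I[6,6]^3.
HN type (ℓ=6): μ^(1)=29; μ^(2)=17; μ^(3)=13; μ^(4)=5; μ^(5)=-7; μ^(6)=-31

((1, 0, 0, 0, 0, 0); (0, 0, 0, 2, 0, 0); (0, 0, 0, 1, 1, 1); (0, 0, 1, 0, 0, 0); (1, 1, 0, 0, 0, 0); (0, 0, 0, 0, 0, 3))


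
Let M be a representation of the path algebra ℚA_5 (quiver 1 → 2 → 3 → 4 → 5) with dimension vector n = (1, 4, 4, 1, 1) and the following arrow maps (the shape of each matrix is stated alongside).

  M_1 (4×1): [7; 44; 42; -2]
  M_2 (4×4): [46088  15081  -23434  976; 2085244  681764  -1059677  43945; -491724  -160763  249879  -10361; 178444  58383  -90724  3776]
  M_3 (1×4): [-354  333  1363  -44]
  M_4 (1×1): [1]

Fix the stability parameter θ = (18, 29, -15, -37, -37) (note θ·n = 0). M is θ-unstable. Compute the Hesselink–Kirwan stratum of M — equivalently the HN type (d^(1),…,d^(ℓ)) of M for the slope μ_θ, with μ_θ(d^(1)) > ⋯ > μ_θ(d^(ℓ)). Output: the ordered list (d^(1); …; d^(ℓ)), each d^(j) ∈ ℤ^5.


Via rank(M_{q-1}∘⋯∘M_p): M ≅ I[1,2], I[2,3]^2, I[2,5], I[3,3].
μ_θ-semistable layers: μ^(1)=29; μ^(2)=18; μ^(3)=7; μ^(4)=-15

((0, 1, 0, 0, 0); (1, 0, 0, 0, 0); (0, 2, 2, 0, 0); (0, 1, 2, 1, 1))


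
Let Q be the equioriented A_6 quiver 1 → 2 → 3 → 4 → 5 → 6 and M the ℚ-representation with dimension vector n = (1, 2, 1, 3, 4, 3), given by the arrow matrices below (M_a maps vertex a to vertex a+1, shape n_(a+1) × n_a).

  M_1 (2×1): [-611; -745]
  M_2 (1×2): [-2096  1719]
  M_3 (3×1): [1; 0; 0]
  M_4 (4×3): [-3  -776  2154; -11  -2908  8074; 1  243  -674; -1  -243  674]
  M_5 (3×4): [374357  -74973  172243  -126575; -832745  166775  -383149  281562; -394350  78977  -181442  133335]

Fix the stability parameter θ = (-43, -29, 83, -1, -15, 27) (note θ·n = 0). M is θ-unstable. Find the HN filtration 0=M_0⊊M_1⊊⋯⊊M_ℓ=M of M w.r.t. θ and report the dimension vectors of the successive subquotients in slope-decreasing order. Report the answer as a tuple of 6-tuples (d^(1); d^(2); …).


Interval decomposition of M: I[1,6], I[2,2], I[4,4], I[4,6], I[5,5], I[5,6].
HN type (ℓ=7): μ^(1)=27; μ^(2)=67/3; μ^(3)=-1; μ^(4)=-8; μ^(5)=-15; μ^(6)=-29; μ^(7)=-43

((0, 0, 0, 0, 0, 3); (0, 0, 1, 1, 1, 0); (0, 0, 0, 1, 0, 0); (0, 0, 0, 1, 1, 0); (0, 0, 0, 0, 2, 0); (0, 2, 0, 0, 0, 0); (1, 0, 0, 0, 0, 0))


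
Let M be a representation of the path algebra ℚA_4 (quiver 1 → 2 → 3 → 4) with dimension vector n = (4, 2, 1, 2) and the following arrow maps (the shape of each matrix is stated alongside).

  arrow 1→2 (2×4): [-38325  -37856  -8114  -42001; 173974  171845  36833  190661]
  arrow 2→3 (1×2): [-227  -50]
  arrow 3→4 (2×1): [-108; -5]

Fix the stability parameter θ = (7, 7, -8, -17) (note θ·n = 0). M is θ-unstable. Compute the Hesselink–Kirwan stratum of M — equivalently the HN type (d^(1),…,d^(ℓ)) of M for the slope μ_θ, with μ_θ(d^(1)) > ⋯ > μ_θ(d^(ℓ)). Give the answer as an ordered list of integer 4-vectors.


Via rank(M_{q-1}∘⋯∘M_p): M ≅ I[1,1]^2, I[1,2], I[1,4], I[4,4].
μ_θ-semistable layers: μ^(1)=7; μ^(2)=-11/4; μ^(3)=-17

((3, 1, 0, 0); (1, 1, 1, 1); (0, 0, 0, 1))


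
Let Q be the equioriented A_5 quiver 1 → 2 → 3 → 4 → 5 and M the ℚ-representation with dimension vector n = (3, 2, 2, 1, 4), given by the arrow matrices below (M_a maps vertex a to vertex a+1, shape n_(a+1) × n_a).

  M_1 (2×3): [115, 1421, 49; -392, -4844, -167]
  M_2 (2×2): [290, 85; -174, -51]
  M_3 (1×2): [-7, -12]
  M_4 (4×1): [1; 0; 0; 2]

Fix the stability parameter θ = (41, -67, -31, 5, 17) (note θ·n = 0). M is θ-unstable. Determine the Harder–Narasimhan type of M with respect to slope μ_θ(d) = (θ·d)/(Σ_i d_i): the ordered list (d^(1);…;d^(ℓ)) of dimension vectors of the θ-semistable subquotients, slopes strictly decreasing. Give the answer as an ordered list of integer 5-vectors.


Via rank(M_{q-1}∘⋯∘M_p): M ≅ I[1,1], I[1,2], I[1,5], I[3,3], I[5,5]^3.
μ_θ-semistable layers: μ^(1)=41; μ^(2)=17; μ^(3)=5; μ^(4)=-13; μ^(5)=-19; μ^(6)=-31

((1, 0, 0, 0, 0); (0, 0, 0, 0, 4); (0, 0, 0, 1, 0); (1, 1, 0, 0, 0); (1, 1, 1, 0, 0); (0, 0, 1, 0, 0))


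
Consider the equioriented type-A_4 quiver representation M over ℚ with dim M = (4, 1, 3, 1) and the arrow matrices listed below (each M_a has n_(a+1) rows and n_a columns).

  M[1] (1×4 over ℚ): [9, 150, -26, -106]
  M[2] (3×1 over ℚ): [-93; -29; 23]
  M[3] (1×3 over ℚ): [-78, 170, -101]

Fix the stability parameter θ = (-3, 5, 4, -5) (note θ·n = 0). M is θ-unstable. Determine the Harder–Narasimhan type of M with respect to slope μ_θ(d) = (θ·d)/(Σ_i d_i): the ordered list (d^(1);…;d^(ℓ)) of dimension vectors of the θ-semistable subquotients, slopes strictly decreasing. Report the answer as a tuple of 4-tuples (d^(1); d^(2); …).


Via rank(M_{q-1}∘⋯∘M_p): M ≅ I[1,1]^3, I[1,4], I[3,3]^2.
μ_θ-semistable layers: μ^(1)=4; μ^(2)=4/3; μ^(3)=-3

((0, 0, 2, 0); (0, 1, 1, 1); (4, 0, 0, 0))


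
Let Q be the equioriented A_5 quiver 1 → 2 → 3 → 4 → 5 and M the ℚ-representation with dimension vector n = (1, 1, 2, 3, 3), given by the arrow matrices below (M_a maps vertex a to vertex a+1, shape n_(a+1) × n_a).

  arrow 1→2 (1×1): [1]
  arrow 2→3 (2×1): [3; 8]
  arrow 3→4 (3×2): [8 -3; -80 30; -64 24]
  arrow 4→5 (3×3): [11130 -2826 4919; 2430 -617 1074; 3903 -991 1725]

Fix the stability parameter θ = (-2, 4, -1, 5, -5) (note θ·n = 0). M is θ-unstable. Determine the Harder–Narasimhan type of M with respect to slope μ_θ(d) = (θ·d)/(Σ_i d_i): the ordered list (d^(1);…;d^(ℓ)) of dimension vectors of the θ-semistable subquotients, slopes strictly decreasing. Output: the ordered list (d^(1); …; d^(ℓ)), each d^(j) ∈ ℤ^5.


Interval decomposition of M: I[1,3], I[3,5], I[4,5]^2.
HN type (ℓ=4): μ^(1)=3/2; μ^(2)=0; μ^(3)=-1; μ^(4)=-2

((0, 1, 1, 0, 0); (0, 0, 0, 3, 3); (0, 0, 1, 0, 0); (1, 0, 0, 0, 0))


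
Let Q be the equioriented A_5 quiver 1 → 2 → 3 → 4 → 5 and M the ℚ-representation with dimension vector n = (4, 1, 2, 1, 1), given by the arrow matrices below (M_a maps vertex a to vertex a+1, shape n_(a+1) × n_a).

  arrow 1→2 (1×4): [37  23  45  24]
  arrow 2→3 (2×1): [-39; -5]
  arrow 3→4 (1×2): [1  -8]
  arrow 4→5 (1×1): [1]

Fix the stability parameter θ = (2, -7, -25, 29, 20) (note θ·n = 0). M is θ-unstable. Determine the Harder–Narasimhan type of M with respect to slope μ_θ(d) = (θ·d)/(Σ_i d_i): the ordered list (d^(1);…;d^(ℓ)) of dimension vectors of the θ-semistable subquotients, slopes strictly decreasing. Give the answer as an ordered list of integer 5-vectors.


Interval decomposition of M: I[1,1]^3, I[1,5], I[3,3].
HN type (ℓ=4): μ^(1)=49/2; μ^(2)=2; μ^(3)=-10; μ^(4)=-25

((0, 0, 0, 1, 1); (3, 0, 0, 0, 0); (1, 1, 1, 0, 0); (0, 0, 1, 0, 0))


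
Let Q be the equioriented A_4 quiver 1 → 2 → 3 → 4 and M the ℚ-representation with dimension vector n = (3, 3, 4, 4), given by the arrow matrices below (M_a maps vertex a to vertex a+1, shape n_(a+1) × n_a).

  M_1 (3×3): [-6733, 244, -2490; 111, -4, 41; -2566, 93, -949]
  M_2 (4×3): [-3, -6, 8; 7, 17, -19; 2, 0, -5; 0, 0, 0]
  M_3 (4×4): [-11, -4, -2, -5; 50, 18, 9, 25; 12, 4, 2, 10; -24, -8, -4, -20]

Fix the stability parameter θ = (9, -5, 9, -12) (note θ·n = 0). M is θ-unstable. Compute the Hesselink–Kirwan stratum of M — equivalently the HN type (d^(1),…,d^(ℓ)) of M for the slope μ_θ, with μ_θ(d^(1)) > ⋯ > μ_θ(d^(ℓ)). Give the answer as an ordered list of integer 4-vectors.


Interval decomposition of M: I[1,3], I[1,4]^2, I[3,3], I[4,4]^2.
HN type (ℓ=4): μ^(1)=9; μ^(2)=2; μ^(3)=1/4; μ^(4)=-12

((0, 0, 2, 0); (1, 1, 0, 0); (2, 2, 2, 2); (0, 0, 0, 2))


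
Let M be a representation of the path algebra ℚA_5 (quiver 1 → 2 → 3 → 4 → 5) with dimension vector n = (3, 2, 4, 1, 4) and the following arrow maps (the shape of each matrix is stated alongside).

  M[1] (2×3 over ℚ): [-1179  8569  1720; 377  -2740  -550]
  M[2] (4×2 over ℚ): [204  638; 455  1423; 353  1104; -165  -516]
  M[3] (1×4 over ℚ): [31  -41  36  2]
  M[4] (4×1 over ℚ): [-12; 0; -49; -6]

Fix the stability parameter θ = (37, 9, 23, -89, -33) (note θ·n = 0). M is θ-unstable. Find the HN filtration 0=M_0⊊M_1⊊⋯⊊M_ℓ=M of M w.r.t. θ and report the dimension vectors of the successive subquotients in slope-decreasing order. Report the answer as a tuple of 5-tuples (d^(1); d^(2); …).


Interval decomposition of M: I[1,1], I[1,3], I[1,5], I[3,3]^2, I[5,5]^3.
HN type (ℓ=4): μ^(1)=37; μ^(2)=23; μ^(3)=-53/5; μ^(4)=-33

((1, 0, 0, 0, 0); (1, 1, 3, 0, 0); (1, 1, 1, 1, 1); (0, 0, 0, 0, 3))


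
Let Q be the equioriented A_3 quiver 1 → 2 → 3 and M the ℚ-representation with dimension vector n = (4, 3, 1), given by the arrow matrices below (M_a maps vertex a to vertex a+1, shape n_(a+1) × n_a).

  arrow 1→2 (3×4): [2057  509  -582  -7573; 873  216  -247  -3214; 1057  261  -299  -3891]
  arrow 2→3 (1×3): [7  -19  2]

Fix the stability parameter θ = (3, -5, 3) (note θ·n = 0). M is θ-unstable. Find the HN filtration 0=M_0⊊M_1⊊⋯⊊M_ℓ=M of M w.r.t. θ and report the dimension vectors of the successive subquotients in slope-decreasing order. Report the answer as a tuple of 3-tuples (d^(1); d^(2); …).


Barcode: M ≅ I[1,1], I[1,2]^2, I[1,3]. HN layers by μ_θ (2 steps, strictly decreasing):
  μ^(1)=3; μ^(2)=-1

((1, 0, 1); (3, 3, 0))


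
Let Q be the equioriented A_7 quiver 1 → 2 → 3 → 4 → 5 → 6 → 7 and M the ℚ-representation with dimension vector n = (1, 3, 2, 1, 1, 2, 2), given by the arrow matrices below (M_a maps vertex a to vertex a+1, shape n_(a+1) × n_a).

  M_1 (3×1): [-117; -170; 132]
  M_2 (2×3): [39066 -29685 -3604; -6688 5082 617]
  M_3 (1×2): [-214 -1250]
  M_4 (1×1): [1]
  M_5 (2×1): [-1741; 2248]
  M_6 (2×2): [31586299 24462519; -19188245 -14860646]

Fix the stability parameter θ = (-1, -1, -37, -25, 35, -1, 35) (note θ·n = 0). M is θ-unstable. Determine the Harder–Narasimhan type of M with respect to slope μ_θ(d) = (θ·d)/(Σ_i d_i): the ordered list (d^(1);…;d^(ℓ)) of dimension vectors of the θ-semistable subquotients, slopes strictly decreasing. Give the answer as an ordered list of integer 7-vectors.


Barcode: M ≅ I[1,2], I[2,3], I[2,7], I[6,7]. HN layers by μ_θ (5 steps, strictly decreasing):
  μ^(1)=35; μ^(2)=17; μ^(3)=-1; μ^(4)=-19; μ^(5)=-21

((0, 0, 0, 0, 0, 0, 2); (0, 0, 0, 0, 1, 1, 0); (1, 1, 0, 0, 0, 1, 0); (0, 1, 1, 0, 0, 0, 0); (0, 1, 1, 1, 0, 0, 0))


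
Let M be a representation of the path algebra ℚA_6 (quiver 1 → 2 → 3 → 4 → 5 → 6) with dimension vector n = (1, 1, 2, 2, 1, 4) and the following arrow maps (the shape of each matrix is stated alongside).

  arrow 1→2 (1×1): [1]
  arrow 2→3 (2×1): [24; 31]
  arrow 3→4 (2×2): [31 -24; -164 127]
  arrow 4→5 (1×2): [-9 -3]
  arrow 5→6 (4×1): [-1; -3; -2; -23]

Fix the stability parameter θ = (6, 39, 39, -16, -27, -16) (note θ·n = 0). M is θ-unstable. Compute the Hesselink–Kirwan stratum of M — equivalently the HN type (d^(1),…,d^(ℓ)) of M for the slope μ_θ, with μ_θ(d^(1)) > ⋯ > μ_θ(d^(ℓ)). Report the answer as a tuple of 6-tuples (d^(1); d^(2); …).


Via rank(M_{q-1}∘⋯∘M_p): M ≅ I[1,6], I[3,4], I[6,6]^3.
μ_θ-semistable layers: μ^(1)=23/2; μ^(2)=25/6; μ^(3)=-16

((0, 0, 1, 1, 0, 0); (1, 1, 1, 1, 1, 1); (0, 0, 0, 0, 0, 3))


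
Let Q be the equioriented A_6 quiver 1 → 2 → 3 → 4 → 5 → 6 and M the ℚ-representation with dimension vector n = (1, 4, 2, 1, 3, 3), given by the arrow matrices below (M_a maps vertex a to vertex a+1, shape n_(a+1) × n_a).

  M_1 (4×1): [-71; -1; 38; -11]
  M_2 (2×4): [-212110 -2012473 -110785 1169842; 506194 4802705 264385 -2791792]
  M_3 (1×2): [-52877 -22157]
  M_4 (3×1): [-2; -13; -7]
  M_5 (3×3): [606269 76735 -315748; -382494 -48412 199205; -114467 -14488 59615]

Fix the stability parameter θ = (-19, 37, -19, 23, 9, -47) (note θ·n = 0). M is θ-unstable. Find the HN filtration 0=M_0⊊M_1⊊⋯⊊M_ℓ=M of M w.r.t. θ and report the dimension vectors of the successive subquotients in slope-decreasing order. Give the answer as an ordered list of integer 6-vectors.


Barcode: M ≅ I[1,6], I[2,2]^2, I[2,3], I[5,6]^2. HN layers by μ_θ (4 steps, strictly decreasing):
  μ^(1)=37; μ^(2)=9; μ^(3)=3/5; μ^(4)=-19

((0, 2, 0, 0, 0, 0); (0, 1, 1, 0, 0, 0); (0, 1, 1, 1, 1, 1); (1, 0, 0, 0, 2, 2))


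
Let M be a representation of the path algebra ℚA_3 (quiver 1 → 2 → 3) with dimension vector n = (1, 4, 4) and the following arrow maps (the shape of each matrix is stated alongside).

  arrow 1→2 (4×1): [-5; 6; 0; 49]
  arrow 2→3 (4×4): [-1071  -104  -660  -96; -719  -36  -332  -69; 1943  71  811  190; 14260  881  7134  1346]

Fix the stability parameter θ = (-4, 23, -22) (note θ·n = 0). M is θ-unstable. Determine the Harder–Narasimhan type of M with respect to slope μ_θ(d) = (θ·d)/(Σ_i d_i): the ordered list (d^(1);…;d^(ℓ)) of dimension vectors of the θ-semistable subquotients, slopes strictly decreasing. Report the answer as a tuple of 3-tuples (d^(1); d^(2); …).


Barcode: M ≅ I[1,3], I[2,3]^3. HN layers by μ_θ (2 steps, strictly decreasing):
  μ^(1)=1/2; μ^(2)=-4

((0, 4, 4); (1, 0, 0))


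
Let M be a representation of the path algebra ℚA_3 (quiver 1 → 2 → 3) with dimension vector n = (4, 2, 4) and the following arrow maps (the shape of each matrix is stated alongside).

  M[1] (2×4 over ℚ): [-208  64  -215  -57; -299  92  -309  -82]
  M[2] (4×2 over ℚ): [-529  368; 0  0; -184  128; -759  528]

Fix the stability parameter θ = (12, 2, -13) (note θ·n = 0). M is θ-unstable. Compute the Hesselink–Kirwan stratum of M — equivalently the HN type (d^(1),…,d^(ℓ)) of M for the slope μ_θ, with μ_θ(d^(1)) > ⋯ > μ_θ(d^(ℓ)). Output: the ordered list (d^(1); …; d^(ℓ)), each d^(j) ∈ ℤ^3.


Interval decomposition of M: I[1,1]^2, I[1,2], I[1,3], I[3,3]^3.
HN type (ℓ=4): μ^(1)=12; μ^(2)=7; μ^(3)=1/3; μ^(4)=-13

((2, 0, 0); (1, 1, 0); (1, 1, 1); (0, 0, 3))


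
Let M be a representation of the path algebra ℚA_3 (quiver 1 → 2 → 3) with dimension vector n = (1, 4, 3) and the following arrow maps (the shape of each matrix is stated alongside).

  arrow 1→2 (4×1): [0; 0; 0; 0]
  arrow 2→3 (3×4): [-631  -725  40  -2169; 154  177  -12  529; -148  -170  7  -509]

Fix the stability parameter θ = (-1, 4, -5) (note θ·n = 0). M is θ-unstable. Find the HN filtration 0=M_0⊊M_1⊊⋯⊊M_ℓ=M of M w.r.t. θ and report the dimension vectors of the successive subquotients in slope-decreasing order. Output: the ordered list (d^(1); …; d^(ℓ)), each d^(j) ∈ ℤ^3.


Via rank(M_{q-1}∘⋯∘M_p): M ≅ I[1,1], I[2,2], I[2,3]^3.
μ_θ-semistable layers: μ^(1)=4; μ^(2)=-1/2; μ^(3)=-1

((0, 1, 0); (0, 3, 3); (1, 0, 0))


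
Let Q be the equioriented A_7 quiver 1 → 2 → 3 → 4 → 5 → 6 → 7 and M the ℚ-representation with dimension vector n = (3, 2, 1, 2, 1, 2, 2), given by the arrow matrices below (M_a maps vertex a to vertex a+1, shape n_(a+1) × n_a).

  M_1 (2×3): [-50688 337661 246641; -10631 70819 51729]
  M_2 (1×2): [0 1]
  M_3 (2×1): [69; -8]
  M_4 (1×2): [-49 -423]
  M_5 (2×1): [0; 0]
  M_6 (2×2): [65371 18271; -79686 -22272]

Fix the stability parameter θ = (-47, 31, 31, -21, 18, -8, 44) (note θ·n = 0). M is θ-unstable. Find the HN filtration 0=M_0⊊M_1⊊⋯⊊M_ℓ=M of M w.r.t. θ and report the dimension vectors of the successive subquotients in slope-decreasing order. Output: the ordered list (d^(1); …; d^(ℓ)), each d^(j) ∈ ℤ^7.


Barcode: M ≅ I[1,1], I[1,2], I[1,5], I[4,4], I[6,7]^2. HN layers by μ_θ (7 steps, strictly decreasing):
  μ^(1)=44; μ^(2)=31; μ^(3)=18; μ^(4)=41/3; μ^(5)=-8; μ^(6)=-21; μ^(7)=-47

((0, 0, 0, 0, 0, 0, 2); (0, 1, 0, 0, 0, 0, 0); (0, 0, 0, 0, 1, 0, 0); (0, 1, 1, 1, 0, 0, 0); (0, 0, 0, 0, 0, 2, 0); (0, 0, 0, 1, 0, 0, 0); (3, 0, 0, 0, 0, 0, 0))


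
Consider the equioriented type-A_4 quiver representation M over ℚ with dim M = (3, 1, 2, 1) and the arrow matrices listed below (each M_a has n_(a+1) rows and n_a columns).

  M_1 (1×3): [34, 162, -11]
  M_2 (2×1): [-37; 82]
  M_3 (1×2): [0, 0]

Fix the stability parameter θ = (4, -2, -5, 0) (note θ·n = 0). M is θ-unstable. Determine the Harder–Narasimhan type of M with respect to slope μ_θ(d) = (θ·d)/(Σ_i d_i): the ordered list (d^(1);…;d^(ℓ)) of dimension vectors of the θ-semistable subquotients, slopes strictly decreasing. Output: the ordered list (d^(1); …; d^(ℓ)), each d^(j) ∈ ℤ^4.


Interval decomposition of M: I[1,1]^2, I[1,3], I[3,3], I[4,4].
HN type (ℓ=4): μ^(1)=4; μ^(2)=0; μ^(3)=-1; μ^(4)=-5

((2, 0, 0, 0); (0, 0, 0, 1); (1, 1, 1, 0); (0, 0, 1, 0))


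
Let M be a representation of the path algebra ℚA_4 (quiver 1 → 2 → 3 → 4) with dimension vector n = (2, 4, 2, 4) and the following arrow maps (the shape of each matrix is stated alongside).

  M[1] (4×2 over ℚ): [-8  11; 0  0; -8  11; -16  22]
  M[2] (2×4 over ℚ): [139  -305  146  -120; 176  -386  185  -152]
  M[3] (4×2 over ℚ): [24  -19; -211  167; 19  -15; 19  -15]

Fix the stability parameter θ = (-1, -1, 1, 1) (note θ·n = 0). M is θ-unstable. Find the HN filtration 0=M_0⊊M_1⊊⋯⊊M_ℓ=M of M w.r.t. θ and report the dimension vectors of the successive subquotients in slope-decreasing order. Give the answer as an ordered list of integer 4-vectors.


Interval decomposition of M: I[1,1], I[1,4], I[2,2]^2, I[2,4], I[4,4]^2.
HN type (ℓ=2): μ^(1)=1; μ^(2)=-1

((0, 0, 2, 4); (2, 4, 0, 0))


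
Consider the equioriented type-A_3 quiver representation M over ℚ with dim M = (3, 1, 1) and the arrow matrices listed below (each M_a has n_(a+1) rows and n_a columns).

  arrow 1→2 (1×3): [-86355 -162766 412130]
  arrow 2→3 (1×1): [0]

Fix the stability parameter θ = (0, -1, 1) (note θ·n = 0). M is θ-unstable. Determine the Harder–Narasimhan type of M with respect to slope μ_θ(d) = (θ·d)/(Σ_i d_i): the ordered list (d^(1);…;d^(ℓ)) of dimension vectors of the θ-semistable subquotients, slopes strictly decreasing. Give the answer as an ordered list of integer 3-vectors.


Barcode: M ≅ I[1,1]^2, I[1,2], I[3,3]. HN layers by μ_θ (3 steps, strictly decreasing):
  μ^(1)=1; μ^(2)=0; μ^(3)=-1/2

((0, 0, 1); (2, 0, 0); (1, 1, 0))


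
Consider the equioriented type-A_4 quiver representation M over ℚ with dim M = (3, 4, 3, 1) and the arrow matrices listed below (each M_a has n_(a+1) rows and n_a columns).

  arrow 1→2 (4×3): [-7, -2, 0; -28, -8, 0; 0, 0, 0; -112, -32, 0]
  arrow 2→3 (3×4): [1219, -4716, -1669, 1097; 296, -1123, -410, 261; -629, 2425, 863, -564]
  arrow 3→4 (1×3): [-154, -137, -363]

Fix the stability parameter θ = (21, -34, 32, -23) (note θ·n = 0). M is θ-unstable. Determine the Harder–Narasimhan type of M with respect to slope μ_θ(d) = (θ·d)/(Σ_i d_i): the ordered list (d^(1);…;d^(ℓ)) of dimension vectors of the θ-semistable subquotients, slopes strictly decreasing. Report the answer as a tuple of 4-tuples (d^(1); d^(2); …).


Interval decomposition of M: I[1,1]^2, I[1,4], I[2,2], I[2,3]^2.
HN type (ℓ=5): μ^(1)=32; μ^(2)=21; μ^(3)=9/2; μ^(4)=-13/2; μ^(5)=-34

((0, 0, 2, 0); (2, 0, 0, 0); (0, 0, 1, 1); (1, 1, 0, 0); (0, 3, 0, 0))


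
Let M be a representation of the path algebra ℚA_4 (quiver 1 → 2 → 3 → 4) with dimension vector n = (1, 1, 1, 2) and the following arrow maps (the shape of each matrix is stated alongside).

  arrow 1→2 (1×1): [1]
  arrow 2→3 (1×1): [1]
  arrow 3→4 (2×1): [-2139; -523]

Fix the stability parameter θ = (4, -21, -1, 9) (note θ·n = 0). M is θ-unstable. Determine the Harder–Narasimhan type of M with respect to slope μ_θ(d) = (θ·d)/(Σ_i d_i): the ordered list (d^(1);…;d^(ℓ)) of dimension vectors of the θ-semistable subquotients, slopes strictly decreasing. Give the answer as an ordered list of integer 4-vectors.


Interval decomposition of M: I[1,4], I[4,4].
HN type (ℓ=3): μ^(1)=9; μ^(2)=-1; μ^(3)=-17/2

((0, 0, 0, 2); (0, 0, 1, 0); (1, 1, 0, 0))


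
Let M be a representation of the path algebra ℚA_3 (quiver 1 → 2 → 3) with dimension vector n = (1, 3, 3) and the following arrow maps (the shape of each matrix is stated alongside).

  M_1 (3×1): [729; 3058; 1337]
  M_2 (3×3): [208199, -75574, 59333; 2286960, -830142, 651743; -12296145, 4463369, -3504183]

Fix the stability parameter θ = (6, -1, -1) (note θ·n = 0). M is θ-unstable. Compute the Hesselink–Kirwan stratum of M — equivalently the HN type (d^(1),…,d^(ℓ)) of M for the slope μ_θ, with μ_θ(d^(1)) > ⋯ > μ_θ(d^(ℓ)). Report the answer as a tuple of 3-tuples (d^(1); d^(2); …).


Interval decomposition of M: I[1,3], I[2,3]^2.
HN type (ℓ=2): μ^(1)=4/3; μ^(2)=-1

((1, 1, 1); (0, 2, 2))


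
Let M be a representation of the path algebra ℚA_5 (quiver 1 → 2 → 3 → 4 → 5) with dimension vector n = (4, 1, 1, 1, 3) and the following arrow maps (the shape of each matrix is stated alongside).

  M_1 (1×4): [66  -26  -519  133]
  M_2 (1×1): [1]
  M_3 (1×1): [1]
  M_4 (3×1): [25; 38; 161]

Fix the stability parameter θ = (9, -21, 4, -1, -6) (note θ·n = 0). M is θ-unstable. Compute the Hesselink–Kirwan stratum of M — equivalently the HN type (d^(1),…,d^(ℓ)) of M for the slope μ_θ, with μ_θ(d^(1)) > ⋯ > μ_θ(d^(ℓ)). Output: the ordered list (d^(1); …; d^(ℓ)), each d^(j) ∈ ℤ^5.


Interval decomposition of M: I[1,1]^3, I[1,5], I[5,5]^2.
HN type (ℓ=3): μ^(1)=9; μ^(2)=-1; μ^(3)=-6

((3, 0, 0, 0, 0); (0, 0, 1, 1, 1); (1, 1, 0, 0, 2))


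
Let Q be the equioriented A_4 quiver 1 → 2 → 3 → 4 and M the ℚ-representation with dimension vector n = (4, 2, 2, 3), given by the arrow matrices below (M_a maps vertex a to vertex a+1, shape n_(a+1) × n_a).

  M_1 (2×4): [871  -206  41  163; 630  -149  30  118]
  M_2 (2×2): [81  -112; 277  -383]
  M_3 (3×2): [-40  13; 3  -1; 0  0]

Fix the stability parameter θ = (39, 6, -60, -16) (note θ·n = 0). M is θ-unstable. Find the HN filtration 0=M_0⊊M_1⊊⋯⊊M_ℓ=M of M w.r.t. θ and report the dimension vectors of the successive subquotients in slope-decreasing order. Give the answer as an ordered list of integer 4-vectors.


Barcode: M ≅ I[1,1]^2, I[1,4]^2, I[4,4]. HN layers by μ_θ (3 steps, strictly decreasing):
  μ^(1)=39; μ^(2)=-31/4; μ^(3)=-16

((2, 0, 0, 0); (2, 2, 2, 2); (0, 0, 0, 1))


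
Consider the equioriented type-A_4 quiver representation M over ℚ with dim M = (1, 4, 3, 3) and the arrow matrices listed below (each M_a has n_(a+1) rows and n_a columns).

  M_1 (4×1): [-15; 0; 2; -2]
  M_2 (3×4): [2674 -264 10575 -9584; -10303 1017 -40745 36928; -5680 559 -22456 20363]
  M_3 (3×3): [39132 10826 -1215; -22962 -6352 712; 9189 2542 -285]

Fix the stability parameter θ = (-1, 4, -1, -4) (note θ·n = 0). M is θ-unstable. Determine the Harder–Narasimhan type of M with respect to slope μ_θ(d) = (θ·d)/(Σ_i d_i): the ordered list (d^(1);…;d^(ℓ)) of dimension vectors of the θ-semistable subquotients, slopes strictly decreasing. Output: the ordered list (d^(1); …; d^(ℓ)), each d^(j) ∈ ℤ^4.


Barcode: M ≅ I[1,3], I[2,2], I[2,4]^2, I[4,4]. HN layers by μ_θ (5 steps, strictly decreasing):
  μ^(1)=4; μ^(2)=3/2; μ^(3)=-1/3; μ^(4)=-1; μ^(5)=-4

((0, 1, 0, 0); (0, 1, 1, 0); (0, 2, 2, 2); (1, 0, 0, 0); (0, 0, 0, 1))


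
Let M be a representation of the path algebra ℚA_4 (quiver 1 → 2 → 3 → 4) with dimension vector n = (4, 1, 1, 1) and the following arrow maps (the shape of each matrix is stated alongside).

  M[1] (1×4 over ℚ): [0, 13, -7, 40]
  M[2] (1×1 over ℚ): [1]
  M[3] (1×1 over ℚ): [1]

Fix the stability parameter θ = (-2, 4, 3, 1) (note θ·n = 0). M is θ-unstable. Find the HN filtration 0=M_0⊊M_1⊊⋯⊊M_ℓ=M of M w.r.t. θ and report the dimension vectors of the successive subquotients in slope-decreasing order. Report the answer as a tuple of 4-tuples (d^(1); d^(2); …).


Barcode: M ≅ I[1,1]^3, I[1,4]. HN layers by μ_θ (2 steps, strictly decreasing):
  μ^(1)=8/3; μ^(2)=-2

((0, 1, 1, 1); (4, 0, 0, 0))


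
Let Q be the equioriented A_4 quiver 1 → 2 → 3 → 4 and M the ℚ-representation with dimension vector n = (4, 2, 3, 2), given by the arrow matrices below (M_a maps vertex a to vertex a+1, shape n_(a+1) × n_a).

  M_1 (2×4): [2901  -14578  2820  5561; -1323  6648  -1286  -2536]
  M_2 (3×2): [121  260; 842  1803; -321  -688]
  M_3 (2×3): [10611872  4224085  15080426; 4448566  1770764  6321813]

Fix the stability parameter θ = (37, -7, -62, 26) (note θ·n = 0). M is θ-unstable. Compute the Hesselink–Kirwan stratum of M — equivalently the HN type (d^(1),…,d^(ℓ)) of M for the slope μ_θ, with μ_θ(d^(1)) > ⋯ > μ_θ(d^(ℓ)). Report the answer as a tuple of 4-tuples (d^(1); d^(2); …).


Interval decomposition of M: I[1,1]^2, I[1,4]^2, I[3,3].
HN type (ℓ=4): μ^(1)=37; μ^(2)=26; μ^(3)=-32/3; μ^(4)=-62

((2, 0, 0, 0); (0, 0, 0, 2); (2, 2, 2, 0); (0, 0, 1, 0))


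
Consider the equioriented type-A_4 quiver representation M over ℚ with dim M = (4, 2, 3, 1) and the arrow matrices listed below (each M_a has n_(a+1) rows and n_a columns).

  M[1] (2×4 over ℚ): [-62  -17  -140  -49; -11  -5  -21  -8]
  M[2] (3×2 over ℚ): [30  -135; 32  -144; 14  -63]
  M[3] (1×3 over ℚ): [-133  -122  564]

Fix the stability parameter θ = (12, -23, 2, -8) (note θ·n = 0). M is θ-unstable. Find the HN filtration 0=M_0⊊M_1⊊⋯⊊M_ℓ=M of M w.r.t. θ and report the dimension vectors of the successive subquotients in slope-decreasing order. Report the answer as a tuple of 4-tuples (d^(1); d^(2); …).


Interval decomposition of M: I[1,1]^2, I[1,2], I[1,4], I[3,3]^2.
HN type (ℓ=4): μ^(1)=12; μ^(2)=2; μ^(3)=-3; μ^(4)=-11/2

((2, 0, 0, 0); (0, 0, 2, 0); (0, 0, 1, 1); (2, 2, 0, 0))
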